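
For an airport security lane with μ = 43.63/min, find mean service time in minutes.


Mean service time = 1/μ = 1/43.63 minute = 0.02292 minute
In minutes: 0.02292 × 1 = 0.02292 min

Final: 0.02292 min


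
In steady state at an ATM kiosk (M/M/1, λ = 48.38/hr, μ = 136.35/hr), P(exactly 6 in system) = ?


ρ = 48.38/136.35 = 0.3548
P_n = (1−ρ)·ρ^n = (1 − 0.3548)·0.3548^6 = 0.6452·0.001996 = 0.001287

Final: 0.001287


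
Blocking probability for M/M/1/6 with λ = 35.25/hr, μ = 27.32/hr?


ρ = λ/μ = 35.25/27.32 = 1.2903
P_K = (1−ρ)ρ^K/(1−ρ^(K+1)) = (-0.2903·4.613925)/(1 − 5.953180)
= -1.339254/-4.953180 = 0.270383

Final: 0.270383


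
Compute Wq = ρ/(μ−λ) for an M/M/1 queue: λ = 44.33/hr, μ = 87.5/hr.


ρ = 44.33/87.5 = 0.5066
Wq = ρ/(μ−λ) = 0.5066/(87.5 − 44.33) = 0.5066/43.17 = 0.01174 hr

Final: 0.01174 hr


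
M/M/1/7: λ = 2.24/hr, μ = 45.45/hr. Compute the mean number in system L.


ρ = 2.24/45.45 = 0.04928
L = ρ[1 − (K+1)ρ^K + Kρ^(K+1)] / [(1−ρ)(1−ρ^(K+1))]
Numerator: 0.04928·(1 − 8·7.063e-10 + 7·3.481e-11) = 0.049285
Denominator: (0.9507)·(1.000000) = 0.950715
L = 0.049285/0.950715 = 0.05184

Final: 0.05184


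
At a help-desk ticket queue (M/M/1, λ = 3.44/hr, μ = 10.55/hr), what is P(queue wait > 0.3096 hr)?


ρ = 3.44/10.55 = 0.3261
P(Wq > t) = ρ·e^{−(μ−λ)t} = 0.3261·e^{−2.2013}
= 0.3261·0.110664 = 0.036084

Final: 0.036084


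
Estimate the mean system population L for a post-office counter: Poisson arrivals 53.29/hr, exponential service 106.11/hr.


ρ = λ/μ = 53.29/106.11 = 0.5022
L = ρ/(1−ρ) = 0.5022/(1 − 0.5022) = 0.5022/0.4978 = 1.0089

Final: 1.0089


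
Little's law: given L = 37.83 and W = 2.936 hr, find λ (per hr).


λ = L/W = 37.83/2.936 = 12.8849 /hr

Final: 12.8849 /hr


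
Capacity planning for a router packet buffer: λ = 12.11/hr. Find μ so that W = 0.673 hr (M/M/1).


W = 1/(μ−λ) ⇒ μ − λ = 1/W = 1/0.673 = 1.4859
μ = λ + 1/W = 12.11 + 1.4859 = 13.5959 per hr

Final: 13.5959 /hr


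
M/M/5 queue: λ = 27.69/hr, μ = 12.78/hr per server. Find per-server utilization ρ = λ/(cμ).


ρ = λ/(cμ) = 27.69/(5·12.78) = 27.69/63.90 = 0.4333

Final: 0.4333


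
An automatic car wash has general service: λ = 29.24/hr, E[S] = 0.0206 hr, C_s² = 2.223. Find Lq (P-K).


ρ = λ·E[S] = 29.24·0.0206 = 0.6023
Lq = ρ²(1+C_s²)/(2(1−ρ)) = 0.3628·(1+2.223)/(2·0.3977)
= 0.3628·3.2230/0.7953 = 1.47032

Final: 1.47032


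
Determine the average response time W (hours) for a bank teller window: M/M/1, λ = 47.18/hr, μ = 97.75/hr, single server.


W = 1/(μ−λ) = 1/(97.75 − 47.18) = 1/50.57 = 0.01977 hr

Final: 0.01977 hr


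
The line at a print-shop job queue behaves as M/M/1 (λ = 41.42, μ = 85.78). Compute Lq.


ρ = 41.42/85.78 = 0.4829
Lq = ρ²/(1−ρ) = 0.2332/0.5171 = 0.4509

Final: 0.4509


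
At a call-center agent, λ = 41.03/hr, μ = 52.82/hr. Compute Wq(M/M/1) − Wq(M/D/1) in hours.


ρ = 41.03/52.82 = 0.7768
Wq(M/M/1) = ρ/(μ−λ) = 0.7768/11.79 = 0.06589 hr
Wq(M/D/1) = ρ/(2(μ−λ)) = 0.03294 hr
Savings = 0.06589 − 0.03294 = 0.03294 hr

Final: 0.03294 hr


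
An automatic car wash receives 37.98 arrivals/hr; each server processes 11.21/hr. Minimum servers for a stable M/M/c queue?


Stability requires cμ > λ ⇔ c > λ/μ.
λ/μ = 37.98/11.21 = 3.3880
Minimum integer c = ⌊3.3880⌋ + 1 = 4
Check: 4·11.21 = 44.84 > 37.98, while 3·11.21 = 33.63 ≤ 37.98

Final: 4 servers


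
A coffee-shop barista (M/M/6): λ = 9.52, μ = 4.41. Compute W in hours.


a = 2.1587; ρ = 0.3598; P₀ = 0.115200
Lq = P₀·a^c·ρ/(c!(1−ρ)²) = 0.01421
Wq = Lq/λ = 0.01421/9.52 = 0.001493 hr
W = Wq + 1/μ = 0.001493 + 0.22676 = 0.22825 hr

Final: 0.22825 hr


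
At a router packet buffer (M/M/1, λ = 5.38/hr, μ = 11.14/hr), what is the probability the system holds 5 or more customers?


ρ = 5.38/11.14 = 0.4829
P(N ≥ n) = ρ^n = 0.4829^5 = 0.026272

Final: 0.026272


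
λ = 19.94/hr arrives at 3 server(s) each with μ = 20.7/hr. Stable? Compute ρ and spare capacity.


Total capacity cμ = 3·20.7 = 62.10/hr
ρ = λ/(cμ) = 19.94/62.10 = 0.3211
Stable ⇔ ρ < 1: YES
Spare capacity = cμ − λ = 62.10 − 19.94 = 42.16/hr

Final: ρ = 0.3211; stable; margin = 42.16/hr


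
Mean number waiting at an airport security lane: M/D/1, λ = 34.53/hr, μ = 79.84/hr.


ρ = 34.53/79.84 = 0.4325
M/D/1: Lq = ρ²/(2(1−ρ)) = 0.1870/(2·0.5675) = 0.16480

Final: 0.16480


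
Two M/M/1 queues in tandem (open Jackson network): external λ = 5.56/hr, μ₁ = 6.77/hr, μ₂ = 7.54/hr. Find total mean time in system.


Each node sees arrival rate λ = 5.56/hr (tandem ⇒ throughput preserved).
W₁ = 1/(μ₁−λ) = 1/(6.77−5.56) = 0.82645 hr
W₂ = 1/(μ₂−λ) = 1/(7.54−5.56) = 0.50505 hr
W_total = W₁ + W₂ = 0.82645 + 0.50505 = 1.33150 hr

Final: 1.33150 hr


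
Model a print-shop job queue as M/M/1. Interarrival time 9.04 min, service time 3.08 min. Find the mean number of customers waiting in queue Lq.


λ = 60/9.04 = 6.6372 /hr
μ = 60/3.08 = 19.4805 /hr
ρ = λ/μ = 6.6372/19.4805 = 0.3407
Lq = ρ²/(1−ρ) = 0.1161/0.6593 = 0.1761

Final: 0.1761


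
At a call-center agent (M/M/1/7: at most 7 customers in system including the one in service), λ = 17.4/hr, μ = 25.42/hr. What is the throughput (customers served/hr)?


ρ = 0.6845; P_K = (1−ρ)ρ^7/(1−ρ^8) = 0.023338
λ_eff = λ(1 − P_K) = 17.4·(1 − 0.023338) = 17.4·0.976662 = 16.9939 /hr

Final: 16.9939 /hr


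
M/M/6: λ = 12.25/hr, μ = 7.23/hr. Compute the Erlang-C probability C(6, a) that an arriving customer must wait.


a = λ/μ = 1.6943; ρ = a/6 = 0.2824
P₀ = 0.183624 (from M/M/c formula)
C(c,a) = [a^c/(c!(1−ρ))]·P₀ = [23.65848/(720·0.7176)]·0.183624
= 0.04579·0.183624 = 0.008408

Final: 0.008408


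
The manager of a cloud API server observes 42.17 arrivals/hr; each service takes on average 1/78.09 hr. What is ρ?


ρ = λ/μ = 42.17/78.09 = 0.5400

Final: 0.5400


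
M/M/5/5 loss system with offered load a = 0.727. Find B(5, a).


B(c,a) = (a^c/c!) / Σ_{k=0}^{c} a^k/k!
a^5/5! = 0.001692
Σ terms (k=0..5): 1.00000 + 0.72700 + 0.26426 + 0.06404 + 0.01164 + 0.001692 = 2.068636
B = 0.001692/2.068636 = 0.0008181

Final: 0.0008181


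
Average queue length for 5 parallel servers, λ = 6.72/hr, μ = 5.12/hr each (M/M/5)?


a = λ/μ = 1.3125; ρ = a/5 = 0.2625
P₀ = 0.268939
Lq = P₀·a^c·ρ / (c!·(1−ρ)²) = 0.268939·3.89490·0.2625/(120·0.54391)
= 0.004213

Final: 0.004213


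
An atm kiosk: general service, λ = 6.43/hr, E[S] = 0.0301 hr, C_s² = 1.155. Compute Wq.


ρ = λ·E[S] = 6.43·0.0301 = 0.1935
E[S²] = E[S]²(1+C_s²) = 0.0301²·(1+1.155) = 0.001952
Wq = λ·E[S²]/(2(1−ρ)) = 6.43·0.001952/(2·0.8065) = 0.007784 hr

Final: 0.007784 hr


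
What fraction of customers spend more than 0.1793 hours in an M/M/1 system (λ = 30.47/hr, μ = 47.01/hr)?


W ~ Exponential(μ−λ) for M/M/1.
μ − λ = 47.01 − 30.47 = 16.5400
P(W > t) = e^{−(μ−λ)t} = e^{−2.9656} = 0.051528

Final: 0.051528


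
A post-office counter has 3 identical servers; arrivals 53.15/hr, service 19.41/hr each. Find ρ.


ρ = λ/(cμ) = 53.15/(3·19.41) = 53.15/58.23 = 0.9128

Final: 0.9128


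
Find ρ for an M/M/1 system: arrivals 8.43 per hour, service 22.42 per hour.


ρ = λ/μ = 8.43/22.42 = 0.3760

Final: 0.3760


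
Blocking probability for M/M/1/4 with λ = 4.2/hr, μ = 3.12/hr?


ρ = λ/μ = 4.2/3.12 = 1.3462
P_K = (1−ρ)ρ^K/(1−ρ^(K+1)) = (-0.3462·3.283816)/(1 − 4.420521)
= -1.136705/-3.420521 = 0.332319

Final: 0.332319


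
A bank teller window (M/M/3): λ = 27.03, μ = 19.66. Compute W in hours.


a = 1.3749; ρ = 0.4583; P₀ = 0.242742
Lq = P₀·a^c·ρ/(c!(1−ρ)²) = 0.16421
Wq = Lq/λ = 0.16421/27.03 = 0.006075 hr
W = Wq + 1/μ = 0.006075 + 0.05086 = 0.05694 hr

Final: 0.05694 hr


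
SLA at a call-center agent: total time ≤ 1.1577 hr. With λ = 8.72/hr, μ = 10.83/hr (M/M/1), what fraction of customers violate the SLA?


W ~ Exponential(μ−λ) for M/M/1.
μ − λ = 10.83 − 8.72 = 2.1100
P(W > t) = e^{−(μ−λ)t} = e^{−2.4427} = 0.086922

Final: 0.086922


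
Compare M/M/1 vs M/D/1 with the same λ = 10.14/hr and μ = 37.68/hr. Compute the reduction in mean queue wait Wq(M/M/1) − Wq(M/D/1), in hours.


ρ = 10.14/37.68 = 0.2691
Wq(M/M/1) = ρ/(μ−λ) = 0.2691/27.54 = 0.009772 hr
Wq(M/D/1) = ρ/(2(μ−λ)) = 0.004886 hr
Savings = 0.009772 − 0.004886 = 0.004886 hr

Final: 0.004886 hr


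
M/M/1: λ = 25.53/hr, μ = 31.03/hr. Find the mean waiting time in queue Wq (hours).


ρ = 25.53/31.03 = 0.8228
Wq = ρ/(μ−λ) = 0.8228/(31.03 − 25.53) = 0.8228/5.50 = 0.1496 hr

Final: 0.1496 hr


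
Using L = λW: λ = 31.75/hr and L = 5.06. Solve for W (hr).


W = L/λ = 5.06/31.75 = 0.1594 hr

Final: 0.1594 hr


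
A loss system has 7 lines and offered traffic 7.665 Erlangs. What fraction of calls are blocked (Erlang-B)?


B(c,a) = (a^c/c!) / Σ_{k=0}^{c} a^k/k!
a^7/7! = 308.428554
Σ terms (k=0..7): 1.00000 + 7.66500 + 29.37611 + 75.05597 + 143.82600 + 220.48525 + 281.66991 + 308.42855 = 1067.506798
B = 308.428554/1067.506798 = 0.288924

Final: 0.288924


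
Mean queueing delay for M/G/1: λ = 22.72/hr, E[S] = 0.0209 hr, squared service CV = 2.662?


ρ = λ·E[S] = 22.72·0.0209 = 0.4748
E[S²] = E[S]²(1+C_s²) = 0.0209²·(1+2.662) = 0.001600
Wq = λ·E[S²]/(2(1−ρ)) = 22.72·0.001600/(2·0.5252) = 0.03460 hr

Final: 0.03460 hr


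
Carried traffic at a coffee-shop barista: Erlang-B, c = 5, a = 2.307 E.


B(5,2.307) = 0.055915 (Erlang-B)
Carried load = a(1 − B) = 2.307·(1 − 0.055915) = 2.307·0.944085 = 2.1780 E

Final: 2.1780 Erlangs


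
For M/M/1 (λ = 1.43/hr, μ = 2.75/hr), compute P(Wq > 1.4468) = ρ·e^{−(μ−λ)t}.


ρ = 1.43/2.75 = 0.5200
P(Wq > t) = ρ·e^{−(μ−λ)t} = 0.5200·e^{−1.9098}
= 0.5200·0.148114 = 0.077019

Final: 0.077019


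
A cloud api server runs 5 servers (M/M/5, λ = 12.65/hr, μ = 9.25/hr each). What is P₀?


a = λ/μ = 12.65/9.25 = 1.3676; ρ = a/c = 0.2735
Σ_{k=0}^{4} a^k/k! (terms k=0..4) = 1.00000 + 1.36757 + 0.93512 + 0.42628 + 0.14574 = 3.87471
Tail: a^5/(5!(1−ρ)) = 4.78348/(120·0.7265) = 0.05487
P₀ = 1/(3.87471 + 0.05487) = 1/3.92958 = 0.254480

Final: 0.254480


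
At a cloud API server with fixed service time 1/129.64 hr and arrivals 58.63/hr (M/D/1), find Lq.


ρ = 58.63/129.64 = 0.4523
M/D/1: Lq = ρ²/(2(1−ρ)) = 0.2045/(2·0.5477) = 0.18670

Final: 0.18670


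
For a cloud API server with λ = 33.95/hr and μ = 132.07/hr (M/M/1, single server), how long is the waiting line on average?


ρ = 33.95/132.07 = 0.2571
Lq = ρ²/(1−ρ) = 0.06608/0.7429 = 0.08894

Final: 0.08894


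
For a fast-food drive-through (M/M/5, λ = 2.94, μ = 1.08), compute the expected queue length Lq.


a = λ/μ = 2.7222; ρ = a/5 = 0.5444
P₀ = 0.063242
Lq = P₀·a^c·ρ / (c!·(1−ρ)²) = 0.063242·149.49197·0.5444/(120·0.20753)
= 0.20669

Final: 0.20669


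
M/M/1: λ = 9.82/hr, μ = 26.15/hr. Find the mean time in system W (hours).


W = 1/(μ−λ) = 1/(26.15 − 9.82) = 1/16.33 = 0.06124 hr

Final: 0.06124 hr


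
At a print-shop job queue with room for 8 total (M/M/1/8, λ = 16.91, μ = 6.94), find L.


ρ = 16.91/6.94 = 2.4366
L = ρ[1 − (K+1)ρ^K + Kρ^(K+1)] / [(1−ρ)(1−ρ^(K+1))]
Numerator: 2.4366·(1 − 9·1242.433341 + 8·3027.312362) = 31767.405789
Denominator: (-1.4366)·(-3026.312362) = 4347.598594
L = 31767.405789/4347.598594 = 7.3069

Final: 7.3069


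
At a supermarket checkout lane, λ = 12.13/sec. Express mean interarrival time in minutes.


Mean interarrival time = 1/λ = 1/12.13 second = 0.08244 second
In minutes: 0.08244 × 0.0166667 = 0.001374 min

Final: 0.001374 min


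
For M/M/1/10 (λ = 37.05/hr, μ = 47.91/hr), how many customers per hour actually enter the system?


ρ = 0.7733; P_K = (1−ρ)ρ^10/(1−ρ^11) = 0.018429
λ_eff = λ(1 − P_K) = 37.05·(1 − 0.018429) = 37.05·0.981571 = 36.3672 /hr

Final: 36.3672 /hr


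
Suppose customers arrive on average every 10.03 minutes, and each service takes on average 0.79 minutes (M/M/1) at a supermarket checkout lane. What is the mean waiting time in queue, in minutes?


λ = 60/10.03 = 5.9821 /hr
μ = 60/0.79 = 75.9494 /hr
ρ = λ/μ = 5.9821/75.9494 = 0.07876
Wq = ρ/(μ−λ) = 0.07876/(75.9494−5.9821) = 0.001126 hr
In minutes: 0.001126·60 = 0.06754 min

Final: 0.06754 min


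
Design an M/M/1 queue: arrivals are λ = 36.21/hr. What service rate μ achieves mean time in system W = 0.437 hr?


W = 1/(μ−λ) ⇒ μ − λ = 1/W = 1/0.437 = 2.2883
μ = λ + 1/W = 36.21 + 2.2883 = 38.4983 per hr

Final: 38.4983 /hr


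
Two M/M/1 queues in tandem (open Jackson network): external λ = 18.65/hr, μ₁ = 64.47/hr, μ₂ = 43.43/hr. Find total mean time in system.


Each node sees arrival rate λ = 18.65/hr (tandem ⇒ throughput preserved).
W₁ = 1/(μ₁−λ) = 1/(64.47−18.65) = 0.02182 hr
W₂ = 1/(μ₂−λ) = 1/(43.43−18.65) = 0.04036 hr
W_total = W₁ + W₂ = 0.02182 + 0.04036 = 0.06218 hr

Final: 0.06218 hr


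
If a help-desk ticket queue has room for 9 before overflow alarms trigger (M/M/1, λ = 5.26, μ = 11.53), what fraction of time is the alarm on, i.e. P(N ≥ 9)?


ρ = 5.26/11.53 = 0.4562
P(N ≥ n) = ρ^n = 0.4562^9 = 0.0008559

Final: 0.0008559


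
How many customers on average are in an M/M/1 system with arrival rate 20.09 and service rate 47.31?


ρ = λ/μ = 20.09/47.31 = 0.4246
L = ρ/(1−ρ) = 0.4246/(1 − 0.4246) = 0.4246/0.5754 = 0.7381

Final: 0.7381


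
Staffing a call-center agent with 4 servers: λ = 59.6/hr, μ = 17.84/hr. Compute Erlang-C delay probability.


a = λ/μ = 3.3408; ρ = a/4 = 0.8352
P₀ = 0.020995 (from M/M/c formula)
C(c,a) = [a^c/(c!(1−ρ))]·P₀ = [124.56776/(24·0.1648)]·0.020995
= 31.49502·0.020995 = 0.661233

Final: 0.661233


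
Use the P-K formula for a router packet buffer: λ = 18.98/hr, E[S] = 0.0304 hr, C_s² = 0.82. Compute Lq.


ρ = λ·E[S] = 18.98·0.0304 = 0.5770
Lq = ρ²(1+C_s²)/(2(1−ρ)) = 0.3329·(1+0.82)/(2·0.4230)
= 0.3329·1.8200/0.8460 = 0.71620

Final: 0.71620


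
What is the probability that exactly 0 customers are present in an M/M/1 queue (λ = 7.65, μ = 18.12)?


ρ = 7.65/18.12 = 0.4222
P_n = (1−ρ)·ρ^n = (1 − 0.4222)·0.4222^0 = 0.5778·1.000000 = 0.577815

Final: 0.577815


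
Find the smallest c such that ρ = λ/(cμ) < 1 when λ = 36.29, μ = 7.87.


Stability requires cμ > λ ⇔ c > λ/μ.
λ/μ = 36.29/7.87 = 4.6112
Minimum integer c = ⌊4.6112⌋ + 1 = 5
Check: 5·7.87 = 39.35 > 36.29, while 4·7.87 = 31.48 ≤ 36.29

Final: 5 servers


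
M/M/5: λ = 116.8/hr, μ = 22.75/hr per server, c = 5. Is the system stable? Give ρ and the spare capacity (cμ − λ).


Total capacity cμ = 5·22.75 = 113.75/hr
ρ = λ/(cμ) = 116.8/113.75 = 1.0268
Stable ⇔ ρ < 1: NO
Spare capacity = cμ − λ = 113.75 − 116.8 = -3.05/hr

Final: ρ = 1.0268; unstable; margin = -3.05/hr


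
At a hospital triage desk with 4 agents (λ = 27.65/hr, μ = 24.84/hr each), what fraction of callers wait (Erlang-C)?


a = λ/μ = 1.1131; ρ = a/4 = 0.2783
P₀ = 0.327746 (from M/M/c formula)
C(c,a) = [a^c/(c!(1−ρ))]·P₀ = [1.53523/(24·0.7217)]·0.327746
= 0.08863·0.327746 = 0.029049

Final: 0.029049


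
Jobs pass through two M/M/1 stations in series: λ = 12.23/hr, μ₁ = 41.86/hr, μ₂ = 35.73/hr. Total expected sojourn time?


Each node sees arrival rate λ = 12.23/hr (tandem ⇒ throughput preserved).
W₁ = 1/(μ₁−λ) = 1/(41.86−12.23) = 0.03375 hr
W₂ = 1/(μ₂−λ) = 1/(35.73−12.23) = 0.04255 hr
W_total = W₁ + W₂ = 0.03375 + 0.04255 = 0.07630 hr

Final: 0.07630 hr


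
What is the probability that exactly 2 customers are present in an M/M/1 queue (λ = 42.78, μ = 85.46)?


ρ = 42.78/85.46 = 0.5006
P_n = (1−ρ)·ρ^n = (1 − 0.5006)·0.5006^2 = 0.4994·0.250585 = 0.125146

Final: 0.125146


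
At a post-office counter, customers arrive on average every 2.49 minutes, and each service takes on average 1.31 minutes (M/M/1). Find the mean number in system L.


λ = 60/2.49 = 24.0964 /hr
μ = 60/1.31 = 45.8015 /hr
ρ = λ/μ = 24.0964/45.8015 = 0.5261
L = ρ/(1−ρ) = 0.5261/0.4739 = 1.1102

Final: 1.1102


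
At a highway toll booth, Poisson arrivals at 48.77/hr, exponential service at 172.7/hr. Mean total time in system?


W = 1/(μ−λ) = 1/(172.7 − 48.77) = 1/123.93 = 0.008069 hr

Final: 0.008069 hr


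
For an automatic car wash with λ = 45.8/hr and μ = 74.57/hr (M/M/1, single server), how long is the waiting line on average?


ρ = 45.8/74.57 = 0.6142
Lq = ρ²/(1−ρ) = 0.3772/0.3858 = 0.9777

Final: 0.9777


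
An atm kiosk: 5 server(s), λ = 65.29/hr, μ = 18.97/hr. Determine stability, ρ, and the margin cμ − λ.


Total capacity cμ = 5·18.97 = 94.85/hr
ρ = λ/(cμ) = 65.29/94.85 = 0.6884
Stable ⇔ ρ < 1: YES
Spare capacity = cμ − λ = 94.85 − 65.29 = 29.56/hr

Final: ρ = 0.6884; stable; margin = 29.56/hr


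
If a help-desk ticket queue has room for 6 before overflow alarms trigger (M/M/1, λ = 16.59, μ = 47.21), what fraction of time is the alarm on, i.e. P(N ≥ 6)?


ρ = 16.59/47.21 = 0.3514
P(N ≥ n) = ρ^n = 0.3514^6 = 0.001883

Final: 0.001883


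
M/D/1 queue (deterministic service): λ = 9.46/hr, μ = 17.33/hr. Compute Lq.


ρ = 9.46/17.33 = 0.5459
M/D/1: Lq = ρ²/(2(1−ρ)) = 0.2980/(2·0.4541) = 0.32808

Final: 0.32808


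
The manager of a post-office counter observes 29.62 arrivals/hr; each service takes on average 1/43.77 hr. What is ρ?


ρ = λ/μ = 29.62/43.77 = 0.6767

Final: 0.6767


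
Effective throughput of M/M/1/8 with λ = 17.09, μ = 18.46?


ρ = 0.9258; P_K = (1−ρ)ρ^8/(1−ρ^9) = 0.080025
λ_eff = λ(1 − P_K) = 17.09·(1 − 0.080025) = 17.09·0.919975 = 15.7224 /hr

Final: 15.7224 /hr


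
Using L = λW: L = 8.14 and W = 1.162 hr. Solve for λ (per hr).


λ = L/W = 8.14/1.162 = 7.0052 /hr

Final: 7.0052 /hr


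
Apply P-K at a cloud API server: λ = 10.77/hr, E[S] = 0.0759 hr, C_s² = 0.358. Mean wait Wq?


ρ = λ·E[S] = 10.77·0.0759 = 0.8174
E[S²] = E[S]²(1+C_s²) = 0.0759²·(1+0.358) = 0.007823
Wq = λ·E[S²]/(2(1−ρ)) = 10.77·0.007823/(2·0.1826) = 0.23077 hr

Final: 0.23077 hr


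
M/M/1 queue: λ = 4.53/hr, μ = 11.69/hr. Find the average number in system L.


ρ = λ/μ = 4.53/11.69 = 0.3875
L = ρ/(1−ρ) = 0.3875/(1 − 0.3875) = 0.3875/0.6125 = 0.6327

Final: 0.6327


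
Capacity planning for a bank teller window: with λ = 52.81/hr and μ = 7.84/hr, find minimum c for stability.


Stability requires cμ > λ ⇔ c > λ/μ.
λ/μ = 52.81/7.84 = 6.7360
Minimum integer c = ⌊6.7360⌋ + 1 = 7
Check: 7·7.84 = 54.88 > 52.81, while 6·7.84 = 47.04 ≤ 52.81

Final: 7 servers


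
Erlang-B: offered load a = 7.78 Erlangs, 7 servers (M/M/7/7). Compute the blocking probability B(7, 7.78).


B(c,a) = (a^c/c!) / Σ_{k=0}^{c} a^k/k!
a^7/7! = 342.315562
Σ terms (k=0..7): 1.00000 + 7.78000 + 30.26420 + 78.48516 + 152.65363 + 237.52905 + 307.99601 + 342.31556 = 1158.023614
B = 342.315562/1158.023614 = 0.295603

Final: 0.295603


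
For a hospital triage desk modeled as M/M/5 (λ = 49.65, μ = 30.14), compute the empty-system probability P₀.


a = λ/μ = 49.65/30.14 = 1.6473; ρ = a/c = 0.3295
Σ_{k=0}^{4} a^k/k! (terms k=0..4) = 1.00000 + 1.64731 + 1.35682 + 0.74504 + 0.30683 = 5.05599
Tail: a^5/(5!(1−ρ)) = 12.13054/(120·0.6705) = 0.15076
P₀ = 1/(5.05599 + 0.15076) = 1/5.20675 = 0.192058

Final: 0.192058


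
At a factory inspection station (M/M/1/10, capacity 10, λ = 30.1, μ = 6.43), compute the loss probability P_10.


ρ = λ/μ = 30.1/6.43 = 4.6812
P_K = (1−ρ)ρ^K/(1−ρ^(K+1)) = (-3.6812·5053068.977857)/(1 − 23654335.339579)
= -18601266.361722/-23654334.339579 = 0.786379

Final: 0.786379


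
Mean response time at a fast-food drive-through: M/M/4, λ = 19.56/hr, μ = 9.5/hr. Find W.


a = 2.0589; ρ = 0.5147; P₀ = 0.122303
Lq = P₀·a^c·ρ/(c!(1−ρ)²) = 0.20019
Wq = Lq/λ = 0.20019/19.56 = 0.01023 hr
W = Wq + 1/μ = 0.01023 + 0.10526 = 0.11550 hr

Final: 0.11550 hr


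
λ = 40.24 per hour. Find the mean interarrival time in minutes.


Mean interarrival time = 1/λ = 1/40.24 hour = 0.02485 hour
In minutes: 0.02485 × 60 = 1.4911 min

Final: 1.4911 min


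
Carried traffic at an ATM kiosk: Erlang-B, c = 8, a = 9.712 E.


B(8,9.712) = 0.324644 (Erlang-B)
Carried load = a(1 − B) = 9.712·(1 − 0.324644) = 9.712·0.675356 = 6.5591 E

Final: 6.5591 Erlangs


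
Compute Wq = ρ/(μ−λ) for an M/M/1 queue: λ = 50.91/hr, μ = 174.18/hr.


ρ = 50.91/174.18 = 0.2923
Wq = ρ/(μ−λ) = 0.2923/(174.18 − 50.91) = 0.2923/123.27 = 0.002371 hr

Final: 0.002371 hr


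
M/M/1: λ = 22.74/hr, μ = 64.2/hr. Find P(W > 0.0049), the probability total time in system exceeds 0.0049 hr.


W ~ Exponential(μ−λ) for M/M/1.
μ − λ = 64.2 − 22.74 = 41.4600
P(W > t) = e^{−(μ−λ)t} = e^{−0.2032} = 0.816153

Final: 0.816153


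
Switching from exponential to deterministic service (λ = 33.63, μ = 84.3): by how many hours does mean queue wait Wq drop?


ρ = 33.63/84.3 = 0.3989
Wq(M/M/1) = ρ/(μ−λ) = 0.3989/50.67 = 0.007873 hr
Wq(M/D/1) = ρ/(2(μ−λ)) = 0.003937 hr
Savings = 0.007873 − 0.003937 = 0.003937 hr

Final: 0.003937 hr


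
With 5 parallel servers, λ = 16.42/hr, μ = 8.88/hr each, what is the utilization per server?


ρ = λ/(cμ) = 16.42/(5·8.88) = 16.42/44.40 = 0.3698

Final: 0.3698


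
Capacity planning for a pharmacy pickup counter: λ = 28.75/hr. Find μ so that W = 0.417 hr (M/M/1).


W = 1/(μ−λ) ⇒ μ − λ = 1/W = 1/0.417 = 2.3981
μ = λ + 1/W = 28.75 + 2.3981 = 31.1481 per hr

Final: 31.1481 /hr


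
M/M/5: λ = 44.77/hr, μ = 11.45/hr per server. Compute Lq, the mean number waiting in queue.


a = λ/μ = 3.9100; ρ = a/5 = 0.7820
P₀ = 0.014882
Lq = P₀·a^c·ρ / (c!·(1−ρ)²) = 0.014882·913.91970·0.7820/(120·0.04752)
= 1.86523

Final: 1.86523


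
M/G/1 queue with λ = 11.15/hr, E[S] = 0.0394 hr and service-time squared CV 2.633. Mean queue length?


ρ = λ·E[S] = 11.15·0.0394 = 0.4393
Lq = ρ²(1+C_s²)/(2(1−ρ)) = 0.1930·(1+2.633)/(2·0.5607)
= 0.1930·3.6330/1.1214 = 0.62525

Final: 0.62525


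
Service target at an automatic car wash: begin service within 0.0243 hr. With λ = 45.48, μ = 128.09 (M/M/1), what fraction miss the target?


ρ = 45.48/128.09 = 0.3551
P(Wq > t) = ρ·e^{−(μ−λ)t} = 0.3551·e^{−2.0074}
= 0.3551·0.134334 = 0.047697

Final: 0.047697


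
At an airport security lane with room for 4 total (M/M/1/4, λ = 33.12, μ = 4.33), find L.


ρ = 33.12/4.33 = 7.6490
L = ρ[1 − (K+1)ρ^K + Kρ^(K+1)] / [(1−ρ)(1−ρ^(K+1))]
Numerator: 7.6490·(1 − 5·3423.022289 + 4·26182.563096) = 670172.422165
Denominator: (-6.6490)·(-26181.563096) = 174080.185114
L = 670172.422165/174080.185114 = 3.8498

Final: 3.8498


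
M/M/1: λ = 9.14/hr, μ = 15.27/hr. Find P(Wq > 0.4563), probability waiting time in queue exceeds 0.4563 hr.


ρ = 9.14/15.27 = 0.5986
P(Wq > t) = ρ·e^{−(μ−λ)t} = 0.5986·e^{−2.7971}
= 0.5986·0.060986 = 0.036503

Final: 0.036503


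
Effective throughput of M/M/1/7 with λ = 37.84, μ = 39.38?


ρ = 0.9609; P_K = (1−ρ)ρ^7/(1−ρ^8) = 0.108258
λ_eff = λ(1 − P_K) = 37.84·(1 − 0.108258) = 37.84·0.891742 = 33.7435 /hr

Final: 33.7435 /hr


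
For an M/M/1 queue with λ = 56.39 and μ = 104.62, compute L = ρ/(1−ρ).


ρ = λ/μ = 56.39/104.62 = 0.5390
L = ρ/(1−ρ) = 0.5390/(1 − 0.5390) = 0.5390/0.4610 = 1.1692

Final: 1.1692


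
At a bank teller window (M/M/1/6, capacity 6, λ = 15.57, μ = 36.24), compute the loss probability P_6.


ρ = λ/μ = 15.57/36.24 = 0.4296
P_K = (1−ρ)ρ^K/(1−ρ^(K+1)) = (0.5704·0.006289)/(1 − 0.002702)
= 0.003587/0.997298 = 0.003597

Final: 0.003597


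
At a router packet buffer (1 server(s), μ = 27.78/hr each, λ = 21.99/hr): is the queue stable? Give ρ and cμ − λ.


Total capacity cμ = 1·27.78 = 27.78/hr
ρ = λ/(cμ) = 21.99/27.78 = 0.7916
Stable ⇔ ρ < 1: YES
Spare capacity = cμ − λ = 27.78 − 21.99 = 5.79/hr

Final: ρ = 0.7916; stable; margin = 5.79/hr


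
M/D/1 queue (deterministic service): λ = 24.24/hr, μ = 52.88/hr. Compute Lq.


ρ = 24.24/52.88 = 0.4584
M/D/1: Lq = ρ²/(2(1−ρ)) = 0.2101/(2·0.5416) = 0.19399

Final: 0.19399


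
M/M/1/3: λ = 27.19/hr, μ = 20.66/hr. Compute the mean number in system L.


ρ = 27.19/20.66 = 1.3161
L = ρ[1 − (K+1)ρ^K + Kρ^(K+1)] / [(1−ρ)(1−ρ^(K+1))]
Numerator: 1.3161·(1 − 4·2.279485 + 3·2.999961) = 1.160699
Denominator: (-0.3161)·(-1.999961) = 0.632127
L = 1.160699/0.632127 = 1.8362

Final: 1.8362


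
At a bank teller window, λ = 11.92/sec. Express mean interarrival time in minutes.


Mean interarrival time = 1/λ = 1/11.92 second = 0.08389 second
In minutes: 0.08389 × 0.0166667 = 0.001398 min

Final: 0.001398 min


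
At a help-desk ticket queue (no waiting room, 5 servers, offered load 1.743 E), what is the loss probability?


B(c,a) = (a^c/c!) / Σ_{k=0}^{c} a^k/k!
a^5/5! = 0.134062
Σ terms (k=0..5): 1.00000 + 1.74300 + 1.51902 + 0.88255 + 0.38457 + 0.13406 = 5.663212
B = 0.134062/5.663212 = 0.023672

Final: 0.023672


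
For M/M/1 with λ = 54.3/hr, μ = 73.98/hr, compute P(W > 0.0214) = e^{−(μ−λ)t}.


W ~ Exponential(μ−λ) for M/M/1.
μ − λ = 73.98 − 54.3 = 19.6800
P(W > t) = e^{−(μ−λ)t} = e^{−0.4212} = 0.656290

Final: 0.656290


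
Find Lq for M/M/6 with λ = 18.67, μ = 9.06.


a = λ/μ = 2.0607; ρ = a/6 = 0.3435
P₀ = 0.127138
Lq = P₀·a^c·ρ / (c!·(1−ρ)²) = 0.127138·76.57671·0.3435/(720·0.43106)
= 0.01077

Final: 0.01077


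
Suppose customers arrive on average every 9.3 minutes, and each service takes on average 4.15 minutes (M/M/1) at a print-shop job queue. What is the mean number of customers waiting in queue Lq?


λ = 60/9.3 = 6.4516 /hr
μ = 60/4.15 = 14.4578 /hr
ρ = λ/μ = 6.4516/14.4578 = 0.4462
Lq = ρ²/(1−ρ) = 0.1991/0.5538 = 0.3596

Final: 0.3596


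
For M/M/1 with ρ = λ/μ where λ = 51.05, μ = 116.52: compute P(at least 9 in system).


ρ = 51.05/116.52 = 0.4381
P(N ≥ n) = ρ^n = 0.4381^9 = 0.0005948

Final: 0.0005948


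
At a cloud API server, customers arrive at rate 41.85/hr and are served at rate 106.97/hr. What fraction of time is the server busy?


ρ = λ/μ = 41.85/106.97 = 0.3912

Final: 0.3912


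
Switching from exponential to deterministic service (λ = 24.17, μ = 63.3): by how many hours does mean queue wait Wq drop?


ρ = 24.17/63.3 = 0.3818
Wq(M/M/1) = ρ/(μ−λ) = 0.3818/39.13 = 0.009758 hr
Wq(M/D/1) = ρ/(2(μ−λ)) = 0.004879 hr
Savings = 0.009758 − 0.004879 = 0.004879 hr

Final: 0.004879 hr


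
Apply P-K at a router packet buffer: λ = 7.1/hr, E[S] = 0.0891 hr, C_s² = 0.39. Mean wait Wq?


ρ = λ·E[S] = 7.1·0.0891 = 0.6326
E[S²] = E[S]²(1+C_s²) = 0.0891²·(1+0.39) = 0.011035
Wq = λ·E[S²]/(2(1−ρ)) = 7.1·0.011035/(2·0.3674) = 0.10663 hr

Final: 0.10663 hr


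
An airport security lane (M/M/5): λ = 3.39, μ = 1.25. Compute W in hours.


a = 2.7120; ρ = 0.5424; P₀ = 0.063941
Lq = P₀·a^c·ρ/(c!(1−ρ)²) = 0.20248
Wq = Lq/λ = 0.20248/3.39 = 0.05973 hr
W = Wq + 1/μ = 0.05973 + 0.80000 = 0.85973 hr

Final: 0.85973 hr


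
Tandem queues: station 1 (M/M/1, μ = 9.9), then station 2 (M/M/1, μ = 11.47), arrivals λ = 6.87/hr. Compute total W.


Each node sees arrival rate λ = 6.87/hr (tandem ⇒ throughput preserved).
W₁ = 1/(μ₁−λ) = 1/(9.9−6.87) = 0.33003 hr
W₂ = 1/(μ₂−λ) = 1/(11.47−6.87) = 0.21739 hr
W_total = W₁ + W₂ = 0.33003 + 0.21739 = 0.54742 hr

Final: 0.54742 hr


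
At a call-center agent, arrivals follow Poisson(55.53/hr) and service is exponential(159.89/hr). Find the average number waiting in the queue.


ρ = 55.53/159.89 = 0.3473
Lq = ρ²/(1−ρ) = 0.1206/0.6527 = 0.1848

Final: 0.1848


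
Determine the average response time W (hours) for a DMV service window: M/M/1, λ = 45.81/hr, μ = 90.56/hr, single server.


W = 1/(μ−λ) = 1/(90.56 − 45.81) = 1/44.75 = 0.02235 hr

Final: 0.02235 hr


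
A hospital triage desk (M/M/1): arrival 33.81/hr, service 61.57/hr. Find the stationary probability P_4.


ρ = 33.81/61.57 = 0.5491
P_n = (1−ρ)·ρ^n = (1 − 0.5491)·0.5491^4 = 0.4509·0.090929 = 0.040997

Final: 0.040997


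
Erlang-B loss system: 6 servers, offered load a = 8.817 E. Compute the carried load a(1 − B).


B(6,8.817) = 0.431761 (Erlang-B)
Carried load = a(1 − B) = 8.817·(1 − 0.431761) = 8.817·0.568239 = 5.0102 E

Final: 5.0102 Erlangs


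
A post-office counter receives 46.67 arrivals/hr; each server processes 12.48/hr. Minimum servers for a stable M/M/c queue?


Stability requires cμ > λ ⇔ c > λ/μ.
λ/μ = 46.67/12.48 = 3.7396
Minimum integer c = ⌊3.7396⌋ + 1 = 4
Check: 4·12.48 = 49.92 > 46.67, while 3·12.48 = 37.44 ≤ 46.67

Final: 4 servers


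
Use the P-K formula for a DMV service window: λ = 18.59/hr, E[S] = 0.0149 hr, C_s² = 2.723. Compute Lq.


ρ = λ·E[S] = 18.59·0.0149 = 0.2770
Lq = ρ²(1+C_s²)/(2(1−ρ)) = 0.07672·(1+2.723)/(2·0.7230)
= 0.07672·3.7230/1.4460 = 0.19754

Final: 0.19754


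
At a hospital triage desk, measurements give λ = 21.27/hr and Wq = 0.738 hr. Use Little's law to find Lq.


Lq = λWq = 21.27·0.738 = 15.6973

Final: 15.6973


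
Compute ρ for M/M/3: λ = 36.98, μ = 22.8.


ρ = λ/(cμ) = 36.98/(3·22.8) = 36.98/68.40 = 0.5406

Final: 0.5406


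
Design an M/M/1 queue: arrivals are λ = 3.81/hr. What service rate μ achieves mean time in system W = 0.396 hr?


W = 1/(μ−λ) ⇒ μ − λ = 1/W = 1/0.396 = 2.5253
μ = λ + 1/W = 3.81 + 2.5253 = 6.3353 per hr

Final: 6.3353 /hr


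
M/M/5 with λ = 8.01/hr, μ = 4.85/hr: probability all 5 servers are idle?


a = λ/μ = 8.01/4.85 = 1.6515; ρ = a/c = 0.3303
Σ_{k=0}^{4} a^k/k! (terms k=0..4) = 1.00000 + 1.65155 + 1.36380 + 0.75079 + 0.30999 = 5.07614
Tail: a^5/(5!(1−ρ)) = 12.28723/(120·0.6697) = 0.15290
P₀ = 1/(5.07614 + 0.15290) = 1/5.22903 = 0.191240

Final: 0.191240


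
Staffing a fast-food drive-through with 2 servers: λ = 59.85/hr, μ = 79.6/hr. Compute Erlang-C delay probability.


a = λ/μ = 0.7519; ρ = a/2 = 0.3759
P₀ = 0.453549 (from M/M/c formula)
C(c,a) = [a^c/(c!(1−ρ))]·P₀ = [0.56533/(2·0.6241)]·0.453549
= 0.45295·0.453549 = 0.205434

Final: 0.205434


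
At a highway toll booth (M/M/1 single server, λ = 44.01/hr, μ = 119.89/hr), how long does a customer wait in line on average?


ρ = 44.01/119.89 = 0.3671
Wq = ρ/(μ−λ) = 0.3671/(119.89 − 44.01) = 0.3671/75.88 = 0.004838 hr

Final: 0.004838 hr


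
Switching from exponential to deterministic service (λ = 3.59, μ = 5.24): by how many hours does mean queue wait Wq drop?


ρ = 3.59/5.24 = 0.6851
Wq(M/M/1) = ρ/(μ−λ) = 0.6851/1.65 = 0.41522 hr
Wq(M/D/1) = ρ/(2(μ−λ)) = 0.20761 hr
Savings = 0.41522 − 0.20761 = 0.20761 hr

Final: 0.20761 hr


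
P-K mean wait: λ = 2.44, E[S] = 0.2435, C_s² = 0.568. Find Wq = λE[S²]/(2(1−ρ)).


ρ = λ·E[S] = 2.44·0.2435 = 0.5941
E[S²] = E[S]²(1+C_s²) = 0.2435²·(1+0.568) = 0.092970
Wq = λ·E[S²]/(2(1−ρ)) = 2.44·0.092970/(2·0.4059) = 0.27947 hr

Final: 0.27947 hr


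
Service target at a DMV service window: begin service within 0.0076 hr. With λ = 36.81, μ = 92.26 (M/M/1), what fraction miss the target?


ρ = 36.81/92.26 = 0.3990
P(Wq > t) = ρ·e^{−(μ−λ)t} = 0.3990·e^{−0.4214}
= 0.3990·0.656114 = 0.261777

Final: 0.261777


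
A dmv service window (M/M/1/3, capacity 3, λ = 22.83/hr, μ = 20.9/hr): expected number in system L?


ρ = 22.83/20.9 = 1.0923
L = ρ[1 − (K+1)ρ^K + Kρ^(K+1)] / [(1−ρ)(1−ρ^(K+1))]
Numerator: 1.0923·(1 − 4·1.303403 + 3·1.423766) = 0.063010
Denominator: (-0.09234)·(-0.423766) = 0.039132
L = 0.063010/0.039132 = 1.6102

Final: 1.6102


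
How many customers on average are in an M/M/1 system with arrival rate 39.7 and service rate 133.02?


ρ = λ/μ = 39.7/133.02 = 0.2985
L = ρ/(1−ρ) = 0.2985/(1 − 0.2985) = 0.2985/0.7015 = 0.4254

Final: 0.4254


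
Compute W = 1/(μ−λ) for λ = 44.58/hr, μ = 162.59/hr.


W = 1/(μ−λ) = 1/(162.59 − 44.58) = 1/118.01 = 0.008474 hr

Final: 0.008474 hr


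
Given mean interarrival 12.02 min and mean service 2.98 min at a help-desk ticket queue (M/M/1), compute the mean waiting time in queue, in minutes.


λ = 60/12.02 = 4.9917 /hr
μ = 60/2.98 = 20.1342 /hr
ρ = λ/μ = 4.9917/20.1342 = 0.2479
Wq = ρ/(μ−λ) = 0.2479/(20.1342−4.9917) = 0.01637 hr
In minutes: 0.01637·60 = 0.9823 min

Final: 0.9823 min


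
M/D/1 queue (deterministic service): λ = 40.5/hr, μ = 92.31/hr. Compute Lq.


ρ = 40.5/92.31 = 0.4387
M/D/1: Lq = ρ²/(2(1−ρ)) = 0.1925/(2·0.5613) = 0.17148

Final: 0.17148


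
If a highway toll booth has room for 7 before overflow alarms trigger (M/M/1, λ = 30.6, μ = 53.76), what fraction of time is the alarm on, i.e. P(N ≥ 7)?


ρ = 30.6/53.76 = 0.5692
P(N ≥ n) = ρ^n = 0.5692^7 = 0.019357

Final: 0.019357


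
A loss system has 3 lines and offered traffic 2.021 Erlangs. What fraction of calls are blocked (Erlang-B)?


B(c,a) = (a^c/c!) / Σ_{k=0}^{c} a^k/k!
a^3/3! = 1.375776
Σ terms (k=0..3): 1.00000 + 2.02100 + 2.04222 + 1.37578 = 6.438996
B = 1.375776/6.438996 = 0.213663

Final: 0.213663


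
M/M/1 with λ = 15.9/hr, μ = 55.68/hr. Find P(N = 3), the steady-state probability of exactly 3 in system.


ρ = 15.9/55.68 = 0.2856
P_n = (1−ρ)·ρ^n = (1 − 0.2856)·0.2856^3 = 0.7144·0.023286 = 0.016636

Final: 0.016636


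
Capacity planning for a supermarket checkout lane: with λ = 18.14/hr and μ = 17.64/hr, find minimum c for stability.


Stability requires cμ > λ ⇔ c > λ/μ.
λ/μ = 18.14/17.64 = 1.0283
Minimum integer c = ⌊1.0283⌋ + 1 = 2
Check: 2·17.64 = 35.28 > 18.14, while 1·17.64 = 17.64 ≤ 18.14

Final: 2 servers


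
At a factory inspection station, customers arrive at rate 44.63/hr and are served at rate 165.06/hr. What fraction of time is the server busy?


ρ = λ/μ = 44.63/165.06 = 0.2704

Final: 0.2704


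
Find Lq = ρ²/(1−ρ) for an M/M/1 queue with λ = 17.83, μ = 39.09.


ρ = 17.83/39.09 = 0.4561
Lq = ρ²/(1−ρ) = 0.2081/0.5439 = 0.3825

Final: 0.3825


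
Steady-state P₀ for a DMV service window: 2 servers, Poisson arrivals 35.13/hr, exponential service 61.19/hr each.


a = λ/μ = 35.13/61.19 = 0.5741; ρ = a/c = 0.2871
Σ_{k=0}^{1} a^k/k! (terms k=0..1) = 1.00000 + 0.57411 = 1.57411
Tail: a^2/(2!(1−ρ)) = 0.32961/(2·0.7129) = 0.23116
P₀ = 1/(1.57411 + 0.23116) = 1/1.80527 = 0.553933

Final: 0.553933


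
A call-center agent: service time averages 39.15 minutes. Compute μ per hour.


μ = 1/(service time) in consistent units.
1 hour = 60 min, so μ = 60/39.15 = 1.5326 per hour

Final: 1.5326 /hr


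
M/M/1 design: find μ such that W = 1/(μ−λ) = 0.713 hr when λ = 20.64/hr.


W = 1/(μ−λ) ⇒ μ − λ = 1/W = 1/0.713 = 1.4025
μ = λ + 1/W = 20.64 + 1.4025 = 22.0425 per hr

Final: 22.0425 /hr


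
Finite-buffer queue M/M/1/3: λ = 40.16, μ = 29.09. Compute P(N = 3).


ρ = λ/μ = 40.16/29.09 = 1.3805
P_K = (1−ρ)ρ^K/(1−ρ^(K+1)) = (-0.3805·2.631176)/(1 − 3.632452)
= -1.001276/-2.632452 = 0.380359

Final: 0.380359


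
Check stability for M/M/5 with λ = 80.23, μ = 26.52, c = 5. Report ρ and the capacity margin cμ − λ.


Total capacity cμ = 5·26.52 = 132.60/hr
ρ = λ/(cμ) = 80.23/132.60 = 0.6051
Stable ⇔ ρ < 1: YES
Spare capacity = cμ − λ = 132.60 − 80.23 = 52.37/hr

Final: ρ = 0.6051; stable; margin = 52.37/hr


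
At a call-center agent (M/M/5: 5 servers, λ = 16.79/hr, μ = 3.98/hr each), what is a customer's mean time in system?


a = 4.2186; ρ = 0.8437; P₀ = 0.009003
Lq = P₀·a^c·ρ/(c!(1−ρ)²) = 3.46292
Wq = Lq/λ = 3.46292/16.79 = 0.20625 hr
W = Wq + 1/μ = 0.20625 + 0.25126 = 0.45750 hr

Final: 0.45750 hr


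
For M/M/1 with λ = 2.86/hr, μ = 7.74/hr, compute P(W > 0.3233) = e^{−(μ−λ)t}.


W ~ Exponential(μ−λ) for M/M/1.
μ − λ = 7.74 − 2.86 = 4.8800
P(W > t) = e^{−(μ−λ)t} = e^{−1.5777} = 0.206449

Final: 0.206449


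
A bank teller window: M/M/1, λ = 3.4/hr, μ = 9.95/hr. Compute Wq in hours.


ρ = 3.4/9.95 = 0.3417
Wq = ρ/(μ−λ) = 0.3417/(9.95 − 3.4) = 0.3417/6.55 = 0.05217 hr

Final: 0.05217 hr


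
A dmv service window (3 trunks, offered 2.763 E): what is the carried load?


B(3,2.763) = 0.316840 (Erlang-B)
Carried load = a(1 − B) = 2.763·(1 − 0.316840) = 2.763·0.683160 = 1.8876 E

Final: 1.8876 Erlangs


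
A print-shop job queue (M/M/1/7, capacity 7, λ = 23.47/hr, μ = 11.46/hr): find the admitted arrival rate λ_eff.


ρ = 2.0480; P_K = (1−ρ)ρ^7/(1−ρ^8) = 0.513376
λ_eff = λ(1 − P_K) = 23.47·(1 − 0.513376) = 23.47·0.486624 = 11.4211 /hr

Final: 11.4211 /hr


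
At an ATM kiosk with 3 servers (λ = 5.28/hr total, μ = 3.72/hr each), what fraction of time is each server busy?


ρ = λ/(cμ) = 5.28/(3·3.72) = 5.28/11.16 = 0.4731

Final: 0.4731


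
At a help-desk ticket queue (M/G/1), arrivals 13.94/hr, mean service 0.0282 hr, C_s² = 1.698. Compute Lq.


ρ = λ·E[S] = 13.94·0.0282 = 0.3931
Lq = ρ²(1+C_s²)/(2(1−ρ)) = 0.1545·(1+1.698)/(2·0.6069)
= 0.1545·2.6980/1.2138 = 0.34350

Final: 0.34350


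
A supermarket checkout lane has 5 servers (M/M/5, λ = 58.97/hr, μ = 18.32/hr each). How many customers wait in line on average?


a = λ/μ = 3.2189; ρ = a/5 = 0.6438
P₀ = 0.036344
Lq = P₀·a^c·ρ / (c!·(1−ρ)²) = 0.036344·345.56384·0.6438/(120·0.12689)
= 0.53097

Final: 0.53097


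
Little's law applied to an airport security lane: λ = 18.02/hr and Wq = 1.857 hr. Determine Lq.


Lq = λWq = 18.02·1.857 = 33.4631

Final: 33.4631


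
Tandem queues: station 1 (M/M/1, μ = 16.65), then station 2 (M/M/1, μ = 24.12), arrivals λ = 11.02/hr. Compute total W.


Each node sees arrival rate λ = 11.02/hr (tandem ⇒ throughput preserved).
W₁ = 1/(μ₁−λ) = 1/(16.65−11.02) = 0.17762 hr
W₂ = 1/(μ₂−λ) = 1/(24.12−11.02) = 0.07634 hr
W_total = W₁ + W₂ = 0.17762 + 0.07634 = 0.25396 hr

Final: 0.25396 hr


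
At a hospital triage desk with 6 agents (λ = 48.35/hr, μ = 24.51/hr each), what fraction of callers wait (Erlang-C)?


a = λ/μ = 1.9727; ρ = a/6 = 0.3288
P₀ = 0.138897 (from M/M/c formula)
C(c,a) = [a^c/(c!(1−ρ))]·P₀ = [58.92763/(720·0.6712)]·0.138897
= 0.12193·0.138897 = 0.016936

Final: 0.016936


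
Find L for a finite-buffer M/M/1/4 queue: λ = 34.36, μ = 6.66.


ρ = 34.36/6.66 = 5.1592
L = ρ[1 − (K+1)ρ^K + Kρ^(K+1)] / [(1−ρ)(1−ρ^(K+1))]
Numerator: 5.1592·(1 − 5·708.460602 + 4·3655.061005) = 57158.019976
Denominator: (-4.1592)·(-3654.061005) = 15197.821296
L = 57158.019976/15197.821296 = 3.7609

Final: 3.7609


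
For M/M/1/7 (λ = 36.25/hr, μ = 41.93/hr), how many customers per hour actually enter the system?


ρ = 0.8645; P_K = (1−ρ)ρ^7/(1−ρ^8) = 0.071083
λ_eff = λ(1 − P_K) = 36.25·(1 − 0.071083) = 36.25·0.928917 = 33.6732 /hr

Final: 33.6732 /hr


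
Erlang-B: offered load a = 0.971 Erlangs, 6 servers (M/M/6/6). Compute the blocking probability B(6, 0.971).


B(c,a) = (a^c/c!) / Σ_{k=0}^{c} a^k/k!
a^6/6! = 0.001164
Σ terms (k=0..6): 1.00000 + 0.97100 + 0.47142 + 0.15258 + 0.03704 + 0.007193 + 0.001164 = 2.640400
B = 0.001164/2.640400 = 0.0004409

Final: 0.0004409
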